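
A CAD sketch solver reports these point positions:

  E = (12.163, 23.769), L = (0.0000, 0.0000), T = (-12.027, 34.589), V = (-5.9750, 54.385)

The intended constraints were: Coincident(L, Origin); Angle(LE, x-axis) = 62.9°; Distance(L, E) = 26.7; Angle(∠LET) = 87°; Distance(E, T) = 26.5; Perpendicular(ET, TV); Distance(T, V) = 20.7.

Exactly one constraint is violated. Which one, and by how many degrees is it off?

Perpendicular(ET, TV) — off by 7.10°.

L = (0.00, 0.00) ✓; LE at 62.90° ✓; |LE| = 26.70 ✓; ∠LET = 87.00° ✓; |ET| = 26.50 ✓; ∠(ET, TV) = 82.90° ✗; |TV| = 20.70 ✓.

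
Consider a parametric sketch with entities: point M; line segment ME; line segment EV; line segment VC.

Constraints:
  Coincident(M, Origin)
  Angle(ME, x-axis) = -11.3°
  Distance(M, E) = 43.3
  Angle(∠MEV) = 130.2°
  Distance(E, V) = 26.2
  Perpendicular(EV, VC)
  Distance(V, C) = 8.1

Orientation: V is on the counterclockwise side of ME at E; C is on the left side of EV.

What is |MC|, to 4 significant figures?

59.63

M is at the origin; ME runs at -11.3° with length 43.3, so E = 43.3·(cos -11.3°, sin -11.3°) = (42.46, -8.484). ∠MEV = 130.2°, so EV runs at -11.3° + (180° − 130.2°) = 38.50° from the x-axis; with |EV| = 26.2, V = E + 26.2·(cos 38.50°, sin 38.50°) = (62.96, 7.825). EV is perpendicular to VC; with |VC| = 8.1 on the left of EV, C = V + 8.1·(-0.6225, 0.7826) = (57.92, 14.16). Then |MC| = |C − M| = 59.63.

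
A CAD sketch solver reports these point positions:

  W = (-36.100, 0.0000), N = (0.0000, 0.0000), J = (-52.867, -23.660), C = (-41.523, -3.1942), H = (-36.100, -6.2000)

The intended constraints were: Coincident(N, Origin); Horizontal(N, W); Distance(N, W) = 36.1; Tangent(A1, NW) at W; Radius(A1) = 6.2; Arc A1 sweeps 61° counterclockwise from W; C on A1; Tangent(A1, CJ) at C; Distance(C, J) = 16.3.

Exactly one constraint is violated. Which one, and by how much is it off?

Distance(C, J) = 16.3 — off by 7.10.

N = (0.00, 0.00) ✓; N.y = 0.00, W.y = 0.00 ✓; |NW| = 36.10 ✓; ∠(HW, WN) = 90.00° ✓; |HW| = 6.200 ✓; bearing(H→C) − bearing(H→W) = 61.00° ✓; |HC| = 6.200 ✓; ∠(HC, CJ) = 90.00° ✓; |CJ| = 23.40 ✗.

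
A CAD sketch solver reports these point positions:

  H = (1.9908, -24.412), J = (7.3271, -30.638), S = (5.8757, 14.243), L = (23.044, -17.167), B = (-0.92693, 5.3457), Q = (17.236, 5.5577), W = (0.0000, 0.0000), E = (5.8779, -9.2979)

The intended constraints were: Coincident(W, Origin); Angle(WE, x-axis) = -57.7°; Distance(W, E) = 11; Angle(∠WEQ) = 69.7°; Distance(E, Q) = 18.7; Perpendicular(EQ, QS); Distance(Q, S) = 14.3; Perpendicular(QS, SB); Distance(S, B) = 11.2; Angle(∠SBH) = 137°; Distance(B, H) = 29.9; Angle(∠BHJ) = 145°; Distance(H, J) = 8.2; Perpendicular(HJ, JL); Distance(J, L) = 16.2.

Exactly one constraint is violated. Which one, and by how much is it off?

Distance(J, L) = 16.2 — off by 4.50.

W = (0.00, 0.00) ✓; WE at -57.70° ✓; |WE| = 11.00 ✓; ∠WEQ = 69.70° ✓; |EQ| = 18.70 ✓; ∠(EQ, QS) = 90.00° ✓; |QS| = 14.30 ✓; ∠(QS, SB) = 90.00° ✓; |SB| = 11.20 ✓; ∠SBH = 137.0° ✓; |BH| = 29.90 ✓; ∠BHJ = 145.0° ✓; |HJ| = 8.200 ✓; ∠(HJ, JL) = 90.00° ✓; |JL| = 20.70 ✗.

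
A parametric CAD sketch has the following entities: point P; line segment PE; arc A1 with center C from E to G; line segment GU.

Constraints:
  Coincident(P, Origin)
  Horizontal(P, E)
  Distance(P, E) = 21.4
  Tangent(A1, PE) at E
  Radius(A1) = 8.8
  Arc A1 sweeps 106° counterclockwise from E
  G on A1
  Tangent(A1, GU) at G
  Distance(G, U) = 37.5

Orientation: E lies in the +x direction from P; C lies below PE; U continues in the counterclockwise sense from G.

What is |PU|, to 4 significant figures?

52.69

P is at the origin; PE is horizontal with |PE| = 21.4 and E on the +x side, so E = (21.40, 0.000). A1 meets PE tangentially, so CE is at right angles to PE, so C = E + (0, -8.8) = (21.40, -8.800). On A1, E sits at bearing 90° from C; a 106° counterclockwise sweep puts G at bearing 196°, so G = C + 8.8·(cos 196°, sin 196°) = (12.94, -11.23). A1 meets GU tangentially, so CG is at right angles to GU, so GU runs along (−sin 196°, cos 196°); with |GU| = 37.5, U = (23.28, -47.27). Then |PU| = |U − P| = 52.69.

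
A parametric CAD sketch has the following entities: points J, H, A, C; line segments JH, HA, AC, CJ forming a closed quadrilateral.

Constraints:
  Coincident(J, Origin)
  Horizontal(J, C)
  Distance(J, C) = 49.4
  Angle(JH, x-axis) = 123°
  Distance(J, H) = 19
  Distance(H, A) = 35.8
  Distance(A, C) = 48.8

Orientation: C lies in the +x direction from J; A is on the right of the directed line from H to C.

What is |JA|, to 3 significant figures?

17.4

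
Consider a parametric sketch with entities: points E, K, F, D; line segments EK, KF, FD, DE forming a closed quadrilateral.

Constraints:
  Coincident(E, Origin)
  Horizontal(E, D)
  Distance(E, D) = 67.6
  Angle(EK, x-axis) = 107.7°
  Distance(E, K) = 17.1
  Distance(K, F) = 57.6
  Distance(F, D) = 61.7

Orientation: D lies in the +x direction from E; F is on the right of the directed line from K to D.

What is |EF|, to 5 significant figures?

40.628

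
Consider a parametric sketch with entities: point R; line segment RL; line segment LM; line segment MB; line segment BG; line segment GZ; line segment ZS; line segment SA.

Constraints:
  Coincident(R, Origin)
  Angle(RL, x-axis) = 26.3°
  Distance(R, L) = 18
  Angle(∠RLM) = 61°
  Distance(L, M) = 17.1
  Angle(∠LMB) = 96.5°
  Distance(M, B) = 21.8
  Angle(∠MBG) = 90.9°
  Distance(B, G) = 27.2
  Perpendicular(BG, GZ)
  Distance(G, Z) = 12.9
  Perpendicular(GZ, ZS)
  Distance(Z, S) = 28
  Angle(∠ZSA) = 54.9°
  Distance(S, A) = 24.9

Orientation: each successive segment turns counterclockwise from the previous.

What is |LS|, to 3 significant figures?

20.7

R is at the origin; RL runs at 26.3° with length 18.0, so L = (16.1, 7.98). ∠RLM = 61.0° gives LM at 145° from the x-axis; with |LM| = 17.1, M = (2.08, 17.7). ∠LMB = 96.5° gives MB at -131° from the x-axis; with |MB| = 21.8, B = (-12.3, 1.31). ∠MBG = 90.9° gives BG at -42.1° from the x-axis; with |BG| = 27.2, G = (7.90, -16.9). The perpendicularity gives GZ at right angles to BG, so GZ runs at 47.9°; with |GZ| = 12.9, Z = (16.5, -7.36). The perpendicularity gives ZS at right angles to GZ, so ZS runs at 138°; with |ZS| = 28.0, S = (-4.23, 11.4). Then |LS| = |S − L| = 20.7.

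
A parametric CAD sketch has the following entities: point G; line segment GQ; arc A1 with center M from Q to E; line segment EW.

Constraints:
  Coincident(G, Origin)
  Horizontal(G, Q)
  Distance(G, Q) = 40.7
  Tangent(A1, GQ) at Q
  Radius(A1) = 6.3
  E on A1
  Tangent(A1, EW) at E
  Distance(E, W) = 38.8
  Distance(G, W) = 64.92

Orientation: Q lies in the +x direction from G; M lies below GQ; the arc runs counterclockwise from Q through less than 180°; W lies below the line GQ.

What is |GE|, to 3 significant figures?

35.7

Checks: |ME| = 6.300 ✓; ∠(ME, EW) = 90.00° ✓; |EW| = 38.80 ✓; |GW| = 64.92 ✓.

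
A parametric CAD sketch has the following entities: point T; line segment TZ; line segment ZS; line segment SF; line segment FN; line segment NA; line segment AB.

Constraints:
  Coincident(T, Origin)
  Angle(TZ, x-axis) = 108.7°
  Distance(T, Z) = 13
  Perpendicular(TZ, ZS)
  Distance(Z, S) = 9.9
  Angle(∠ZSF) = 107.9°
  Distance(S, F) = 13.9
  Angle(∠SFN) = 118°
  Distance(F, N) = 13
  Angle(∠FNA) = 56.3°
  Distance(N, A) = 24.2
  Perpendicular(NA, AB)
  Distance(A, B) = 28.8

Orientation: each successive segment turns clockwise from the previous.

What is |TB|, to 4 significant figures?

34.64

T is at the origin; TZ runs at 108.7° with length 13.0, so Z = (-4.168, 12.31). The perpendicularity gives ZS at right angles to TZ, so ZS runs at 18.70°; with |ZS| = 9.9, S = (5.209, 15.49). ∠ZSF = 107.9° gives SF at -53.40° from the x-axis; with |SF| = 13.9, F = (13.50, 4.329). ∠SFN = 118.0° gives FN at -115.4° from the x-axis; with |FN| = 13.0, N = (7.921, -7.415). ∠FNA = 56.3° gives NA at 120.9° from the x-axis; with |NA| = 24.2, A = (-4.507, 13.35). The perpendicularity gives AB at right angles to NA, so AB runs at 30.90°; with |AB| = 28.8, B = (20.21, 28.14). Then |TB| = |B − T| = 34.64.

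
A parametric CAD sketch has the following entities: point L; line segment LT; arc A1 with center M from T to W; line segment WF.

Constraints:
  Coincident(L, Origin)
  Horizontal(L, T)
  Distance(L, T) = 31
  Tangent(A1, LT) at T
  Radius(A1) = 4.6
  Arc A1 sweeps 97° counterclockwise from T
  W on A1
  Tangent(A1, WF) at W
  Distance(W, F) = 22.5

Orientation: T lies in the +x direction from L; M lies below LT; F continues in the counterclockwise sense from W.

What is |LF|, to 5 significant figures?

40.089

On A1, T sits at bearing 90° from M; a 97° counterclockwise sweep puts W at bearing 187°, so W = M + 4.6·(cos 187°, sin 187°) = (26.434, -5.1606). The tangent condition forces MW to be normal to WF, so WF runs along (−sin 187°, cos 187°); with |WF| = 22.5, F = (29.176, -27.493). Then |LF| = |F − L| = 40.089.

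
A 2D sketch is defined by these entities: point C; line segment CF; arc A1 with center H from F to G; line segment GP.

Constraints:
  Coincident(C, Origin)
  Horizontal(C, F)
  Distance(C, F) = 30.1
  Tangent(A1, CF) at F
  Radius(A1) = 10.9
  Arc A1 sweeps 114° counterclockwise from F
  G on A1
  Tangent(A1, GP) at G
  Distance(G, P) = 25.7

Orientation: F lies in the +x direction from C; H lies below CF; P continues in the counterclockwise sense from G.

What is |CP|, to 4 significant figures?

49.42

On A1, F sits at bearing 90° from H; a 114° counterclockwise sweep puts G at bearing 204°, so G = H + 10.9·(cos 204°, sin 204°) = (20.14, -15.33). The tangent condition forces HG to be normal to GP, so GP runs along (−sin 204°, cos 204°); with |GP| = 25.7, P = (30.60, -38.81). Then |CP| = |P − C| = 49.42.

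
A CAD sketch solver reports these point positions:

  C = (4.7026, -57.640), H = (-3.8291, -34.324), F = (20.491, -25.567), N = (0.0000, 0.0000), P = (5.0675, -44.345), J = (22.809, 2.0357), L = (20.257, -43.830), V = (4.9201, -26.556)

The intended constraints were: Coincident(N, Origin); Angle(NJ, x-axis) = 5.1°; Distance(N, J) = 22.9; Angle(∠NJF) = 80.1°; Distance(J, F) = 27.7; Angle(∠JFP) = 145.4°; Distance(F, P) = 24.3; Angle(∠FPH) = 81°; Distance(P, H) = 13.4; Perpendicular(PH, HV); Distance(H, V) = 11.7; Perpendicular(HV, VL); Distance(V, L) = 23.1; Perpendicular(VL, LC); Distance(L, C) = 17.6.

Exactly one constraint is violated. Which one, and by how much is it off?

Distance(L, C) = 17.6 — off by 3.20.

N = (0.00, 0.00) ✓; NJ at 5.100° ✓; |NJ| = 22.90 ✓; ∠NJF = 80.10° ✓; |JF| = 27.70 ✓; ∠JFP = 145.4° ✓; |FP| = 24.30 ✓; ∠FPH = 81.00° ✓; |PH| = 13.40 ✓; ∠(PH, HV) = 90.00° ✓; |HV| = 11.70 ✓; ∠(HV, VL) = 90.00° ✓; |VL| = 23.10 ✓; ∠(VL, LC) = 90.00° ✓; |LC| = 20.80 ✗.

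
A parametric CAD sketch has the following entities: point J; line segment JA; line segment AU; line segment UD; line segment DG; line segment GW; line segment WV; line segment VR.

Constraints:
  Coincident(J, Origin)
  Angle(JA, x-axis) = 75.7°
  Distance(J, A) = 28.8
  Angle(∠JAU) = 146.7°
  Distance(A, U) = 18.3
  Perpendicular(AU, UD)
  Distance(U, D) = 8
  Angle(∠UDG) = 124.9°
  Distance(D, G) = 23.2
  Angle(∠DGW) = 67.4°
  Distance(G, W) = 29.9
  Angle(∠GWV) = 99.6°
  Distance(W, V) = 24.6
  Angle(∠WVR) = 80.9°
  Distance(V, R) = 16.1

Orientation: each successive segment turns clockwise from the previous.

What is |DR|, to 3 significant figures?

9.47

∠GWV = 99.6° gives WV at 64.3° from the x-axis; with |WV| = 24.6, V = (7.19, 51.2). ∠WVR = 80.9° gives VR at -34.8° from the x-axis; with |VR| = 16.1, R = (20.4, 42.0). Then |DR| = |R − D| = 9.47.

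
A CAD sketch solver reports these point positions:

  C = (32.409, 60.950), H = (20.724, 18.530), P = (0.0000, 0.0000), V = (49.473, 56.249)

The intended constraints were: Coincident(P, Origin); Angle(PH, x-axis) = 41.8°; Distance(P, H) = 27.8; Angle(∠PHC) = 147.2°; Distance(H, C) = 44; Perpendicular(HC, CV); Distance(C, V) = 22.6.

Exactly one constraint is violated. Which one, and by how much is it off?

Distance(C, V) = 22.6 — off by 4.90.

P = (0.00, 0.00) ✓; PH at 41.80° ✓; |PH| = 27.80 ✓; ∠PHC = 147.2° ✓; |HC| = 44.00 ✓; ∠(HC, CV) = 90.00° ✓; |CV| = 17.70 ✗.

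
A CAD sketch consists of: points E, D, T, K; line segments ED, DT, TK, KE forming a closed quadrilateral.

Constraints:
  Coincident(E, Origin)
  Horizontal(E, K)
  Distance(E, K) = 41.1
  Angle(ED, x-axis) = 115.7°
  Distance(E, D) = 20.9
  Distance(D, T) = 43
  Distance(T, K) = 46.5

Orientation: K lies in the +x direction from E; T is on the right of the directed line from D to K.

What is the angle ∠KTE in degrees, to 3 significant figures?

62.1°

E is at the origin; E and K share the same y with |EK| = 41.1 and K in +x, so K = (41.1, 0). ED runs at 115.7° with |ED| = 20.9, so D = (-9.06, 18.8). T is determined by |DT| = 43.0 and |TK| = 46.5 together: it lies at the intersection of circle(D, 43.0) and circle(K, 46.5). With |DK| = 53.6, the foot of the radical line on DK is 23.9 from D and the perpendicular offset is √(43.0² − 23.9²) = 35.8. Taking the right-of-DK solution: T = (0.710, -23.0).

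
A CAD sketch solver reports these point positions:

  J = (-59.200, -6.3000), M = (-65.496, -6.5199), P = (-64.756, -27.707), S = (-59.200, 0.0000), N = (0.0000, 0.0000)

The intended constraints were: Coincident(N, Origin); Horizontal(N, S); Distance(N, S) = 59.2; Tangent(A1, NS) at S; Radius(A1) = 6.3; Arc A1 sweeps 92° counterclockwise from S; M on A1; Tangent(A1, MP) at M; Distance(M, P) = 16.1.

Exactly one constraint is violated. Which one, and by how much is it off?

Distance(M, P) = 16.1 — off by 5.10.

N = (0.00, 0.00) ✓; N.y = 0.00, S.y = 0.00 ✓; |NS| = 59.20 ✓; ∠(JS, SN) = 90.00° ✓; |JS| = 6.300 ✓; bearing(J→M) − bearing(J→S) = 92.00° ✓; |JM| = 6.300 ✓; ∠(JM, MP) = 90.00° ✓; |MP| = 21.20 ✗.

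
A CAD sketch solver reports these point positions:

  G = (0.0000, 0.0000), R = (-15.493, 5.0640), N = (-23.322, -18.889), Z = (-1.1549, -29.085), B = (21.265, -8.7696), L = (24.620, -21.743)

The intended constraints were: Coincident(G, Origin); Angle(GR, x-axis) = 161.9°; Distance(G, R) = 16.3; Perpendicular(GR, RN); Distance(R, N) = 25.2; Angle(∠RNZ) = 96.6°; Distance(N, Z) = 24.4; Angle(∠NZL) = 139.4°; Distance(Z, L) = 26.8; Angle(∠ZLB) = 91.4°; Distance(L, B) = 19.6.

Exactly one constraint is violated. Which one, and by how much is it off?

Distance(L, B) = 19.6 — off by 6.20.

G = (0.00, 0.00) ✓; GR at 161.9° ✓; |GR| = 16.30 ✓; ∠(GR, RN) = 90.00° ✓; |RN| = 25.20 ✓; ∠RNZ = 96.60° ✓; |NZ| = 24.40 ✓; ∠NZL = 139.4° ✓; |ZL| = 26.80 ✓; ∠ZLB = 91.40° ✓; |LB| = 13.40 ✗.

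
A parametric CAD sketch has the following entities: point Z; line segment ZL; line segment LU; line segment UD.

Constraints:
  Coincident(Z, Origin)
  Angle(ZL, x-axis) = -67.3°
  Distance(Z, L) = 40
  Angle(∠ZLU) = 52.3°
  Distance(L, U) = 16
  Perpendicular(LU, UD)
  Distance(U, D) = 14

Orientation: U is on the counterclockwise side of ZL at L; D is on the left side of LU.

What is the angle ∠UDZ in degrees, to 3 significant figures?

154°

Z is at the origin; ZL runs at -67.3° with length 40.0, so L = 40.0·(cos -67.3°, sin -67.3°) = (15.4, -36.9). ∠ZLU = 52.3°, so LU runs at -67.3° + (180° − 52.3°) = 60.4° from the x-axis; with |LU| = 16.0, U = L + 16.0·(cos 60.4°, sin 60.4°) = (23.3, -23.0). LU ⟂ UD; with |UD| = 14.0 on the left of LU, D = U + 14.0·(-0.869, 0.494) = (11.2, -16.1). Then cos ∠UDZ = DU·DZ / (|DU||DZ|), giving 154°.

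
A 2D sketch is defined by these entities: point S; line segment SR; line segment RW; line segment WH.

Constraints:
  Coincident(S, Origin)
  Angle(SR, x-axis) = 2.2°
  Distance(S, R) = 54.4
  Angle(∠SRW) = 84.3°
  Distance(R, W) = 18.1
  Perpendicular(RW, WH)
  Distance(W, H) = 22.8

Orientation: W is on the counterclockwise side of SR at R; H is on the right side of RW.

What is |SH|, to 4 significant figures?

77.97

∠SRW = 84.3°, so RW runs at 2.2° + (180° − 84.3°) = 97.90° from the x-axis; with |RW| = 18.1, W = R + 18.1·(cos 97.90°, sin 97.90°) = (51.87, 20.02). RW is perpendicular to WH; with |WH| = 22.8 on the right of RW, H = W + 22.8·(0.9905, 0.1374) = (74.46, 23.15). Then |SH| = |H − S| = 77.97.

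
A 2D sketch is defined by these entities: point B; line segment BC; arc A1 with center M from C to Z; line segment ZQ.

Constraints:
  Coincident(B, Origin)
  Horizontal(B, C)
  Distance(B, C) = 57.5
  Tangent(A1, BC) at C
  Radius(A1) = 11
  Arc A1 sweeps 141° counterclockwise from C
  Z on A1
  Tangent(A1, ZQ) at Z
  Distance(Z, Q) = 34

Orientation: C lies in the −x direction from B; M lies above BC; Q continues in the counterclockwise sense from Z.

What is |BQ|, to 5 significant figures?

87.210

On A1, C sits at bearing -90° from M; a 141° counterclockwise sweep puts Z at bearing 51°, so Z = M + 11.0·(cos 51°, sin 51°) = (-50.577, 19.549). Tangency of A1 to ZQ means the radius MZ is perpendicular to ZQ, so ZQ runs along (−sin 51°, cos 51°); with |ZQ| = 34.0, Q = (-77.000, 40.945). Then |BQ| = |Q − B| = 87.210.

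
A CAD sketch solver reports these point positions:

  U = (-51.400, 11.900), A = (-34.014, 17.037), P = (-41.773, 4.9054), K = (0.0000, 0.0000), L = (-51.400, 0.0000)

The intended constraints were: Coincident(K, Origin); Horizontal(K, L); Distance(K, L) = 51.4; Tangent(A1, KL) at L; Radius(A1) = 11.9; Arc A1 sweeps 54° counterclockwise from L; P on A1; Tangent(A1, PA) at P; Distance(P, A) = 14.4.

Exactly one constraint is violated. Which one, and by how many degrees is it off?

Tangent(A1, PA) at P — off by 3.40°.

K = (0.00, 0.00) ✓; K.y = 0.00, L.y = 0.00 ✓; |KL| = 51.40 ✓; ∠(UL, LK) = 90.00° ✓; |UL| = 11.90 ✓; bearing(U→P) − bearing(U→L) = 54.00° ✓; |UP| = 11.90 ✓; ∠(UP, PA) = 86.60° ✗; |PA| = 14.40 ✓.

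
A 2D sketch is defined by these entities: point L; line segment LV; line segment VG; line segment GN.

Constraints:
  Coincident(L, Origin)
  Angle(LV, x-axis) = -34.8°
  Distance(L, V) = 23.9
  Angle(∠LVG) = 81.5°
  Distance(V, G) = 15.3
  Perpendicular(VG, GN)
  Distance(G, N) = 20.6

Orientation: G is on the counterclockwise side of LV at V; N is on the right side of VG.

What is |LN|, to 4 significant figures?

45.78

∠LVG = 81.5°, so VG runs at -34.8° + (180° − 81.5°) = 63.70° from the x-axis; with |VG| = 15.3, G = V + 15.3·(cos 63.70°, sin 63.70°) = (26.40, 0.07619). VG ⟂ GN; with |GN| = 20.6 on the right of VG, N = G + 20.6·(0.8965, -0.4431) = (44.87, -9.051). Then |LN| = |N − L| = 45.78.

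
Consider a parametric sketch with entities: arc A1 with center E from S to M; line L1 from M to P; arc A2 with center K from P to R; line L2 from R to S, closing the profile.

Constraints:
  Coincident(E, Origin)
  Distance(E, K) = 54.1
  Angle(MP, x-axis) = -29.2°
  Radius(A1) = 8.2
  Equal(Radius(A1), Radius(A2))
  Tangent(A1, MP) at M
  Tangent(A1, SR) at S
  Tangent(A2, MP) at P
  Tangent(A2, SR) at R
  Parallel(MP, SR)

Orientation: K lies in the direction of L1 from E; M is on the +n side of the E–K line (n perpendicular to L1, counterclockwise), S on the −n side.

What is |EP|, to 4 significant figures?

54.72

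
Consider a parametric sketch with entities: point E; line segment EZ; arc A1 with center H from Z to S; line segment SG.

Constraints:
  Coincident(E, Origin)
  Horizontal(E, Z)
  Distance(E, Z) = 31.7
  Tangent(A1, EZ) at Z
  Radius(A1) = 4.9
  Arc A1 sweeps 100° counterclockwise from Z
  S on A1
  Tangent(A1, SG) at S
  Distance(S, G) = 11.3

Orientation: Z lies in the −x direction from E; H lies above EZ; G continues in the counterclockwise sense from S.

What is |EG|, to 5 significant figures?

33.413

On A1, Z sits at bearing -90° from H; a 100° counterclockwise sweep puts S at bearing 10°, so S = H + 4.9·(cos 10°, sin 10°) = (-26.874, 5.7509). A1 meets SG tangentially, so HS is at right angles to SG, so SG runs along (−sin 10°, cos 10°); with |SG| = 11.3, G = (-28.837, 16.879). Then |EG| = |G − E| = 33.413.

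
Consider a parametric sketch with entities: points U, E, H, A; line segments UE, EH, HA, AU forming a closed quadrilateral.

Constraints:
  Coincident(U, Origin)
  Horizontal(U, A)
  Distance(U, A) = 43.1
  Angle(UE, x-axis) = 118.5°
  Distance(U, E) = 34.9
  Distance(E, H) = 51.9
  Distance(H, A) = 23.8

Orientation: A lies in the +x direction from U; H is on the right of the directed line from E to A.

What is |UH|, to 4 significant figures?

20.95

Checks: U.y = 0.00, A.y = 0.00 ✓; |EH| = 51.90 ✓; |HA| = 23.80 ✓.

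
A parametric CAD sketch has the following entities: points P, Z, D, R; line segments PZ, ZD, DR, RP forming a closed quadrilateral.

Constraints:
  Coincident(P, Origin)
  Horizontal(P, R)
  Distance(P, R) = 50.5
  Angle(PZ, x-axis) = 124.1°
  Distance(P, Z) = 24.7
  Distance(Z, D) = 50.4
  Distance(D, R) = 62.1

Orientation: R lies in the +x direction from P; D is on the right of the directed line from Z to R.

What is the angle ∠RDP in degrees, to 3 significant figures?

53.5°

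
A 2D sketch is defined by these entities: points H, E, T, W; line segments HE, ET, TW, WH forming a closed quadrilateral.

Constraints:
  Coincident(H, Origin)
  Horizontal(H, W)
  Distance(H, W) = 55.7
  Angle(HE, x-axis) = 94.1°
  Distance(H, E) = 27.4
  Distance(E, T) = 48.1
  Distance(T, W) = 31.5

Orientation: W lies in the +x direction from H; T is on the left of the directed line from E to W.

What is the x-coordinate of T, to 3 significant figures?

46.1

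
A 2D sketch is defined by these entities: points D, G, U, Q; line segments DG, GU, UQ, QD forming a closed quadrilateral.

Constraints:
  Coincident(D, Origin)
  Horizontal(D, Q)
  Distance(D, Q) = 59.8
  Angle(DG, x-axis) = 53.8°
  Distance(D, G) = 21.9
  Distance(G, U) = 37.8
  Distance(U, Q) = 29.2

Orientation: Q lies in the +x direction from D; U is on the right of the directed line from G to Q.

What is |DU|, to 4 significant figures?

36.67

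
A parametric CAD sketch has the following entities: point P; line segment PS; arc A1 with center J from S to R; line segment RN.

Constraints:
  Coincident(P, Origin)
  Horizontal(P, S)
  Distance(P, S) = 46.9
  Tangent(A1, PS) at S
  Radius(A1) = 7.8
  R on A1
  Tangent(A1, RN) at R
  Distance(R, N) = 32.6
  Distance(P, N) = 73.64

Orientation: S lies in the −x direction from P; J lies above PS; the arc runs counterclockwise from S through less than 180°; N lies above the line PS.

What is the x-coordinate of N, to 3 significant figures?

-63.8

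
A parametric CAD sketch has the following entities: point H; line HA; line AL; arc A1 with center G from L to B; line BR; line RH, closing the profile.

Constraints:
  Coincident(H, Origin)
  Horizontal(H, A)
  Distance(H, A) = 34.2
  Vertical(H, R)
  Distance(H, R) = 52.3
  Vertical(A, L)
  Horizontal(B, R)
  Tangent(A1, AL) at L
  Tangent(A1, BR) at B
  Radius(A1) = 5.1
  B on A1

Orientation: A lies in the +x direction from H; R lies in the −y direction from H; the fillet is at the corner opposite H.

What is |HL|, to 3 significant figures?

58.3

H is at the origin; HA is horizontal with |HA| = 34.2 and A on the +x side, so A = (34.2, 0.00). HR is vertical with |HR| = 52.3 and R on the −y side, so R = (0.00, -52.3). The virtual corner opposite H is at (34.2, -52.3). A1 meets AL tangentially, so GL is at right angles to AL and A1 meets BR tangentially, so GB is at right angles to BR, with radius 5.1, so the center G sits 5.1 in from both sides at G = (29.1, -47.2). That places the tangent points at L = (34.2, -47.2) on AL and B = (29.1, -52.3) on BR. Then |HL| = |L − H| = 58.3.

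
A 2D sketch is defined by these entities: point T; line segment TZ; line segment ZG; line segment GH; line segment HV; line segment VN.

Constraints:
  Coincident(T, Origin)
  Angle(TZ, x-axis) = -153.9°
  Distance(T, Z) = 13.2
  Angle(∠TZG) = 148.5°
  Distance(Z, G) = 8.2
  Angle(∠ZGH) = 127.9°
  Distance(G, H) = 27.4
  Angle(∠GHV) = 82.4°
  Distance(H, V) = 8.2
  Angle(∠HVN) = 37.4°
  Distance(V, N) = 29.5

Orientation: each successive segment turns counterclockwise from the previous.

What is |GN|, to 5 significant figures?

21.002

∠GHV = 82.4° gives HV at 27.300° from the x-axis; with |HV| = 8.2, V = (0.27533, -34.766). ∠HVN = 37.4° gives VN at 169.90° from the x-axis; with |VN| = 29.5, N = (-28.768, -29.593). Then |GN| = |N − G| = 21.002.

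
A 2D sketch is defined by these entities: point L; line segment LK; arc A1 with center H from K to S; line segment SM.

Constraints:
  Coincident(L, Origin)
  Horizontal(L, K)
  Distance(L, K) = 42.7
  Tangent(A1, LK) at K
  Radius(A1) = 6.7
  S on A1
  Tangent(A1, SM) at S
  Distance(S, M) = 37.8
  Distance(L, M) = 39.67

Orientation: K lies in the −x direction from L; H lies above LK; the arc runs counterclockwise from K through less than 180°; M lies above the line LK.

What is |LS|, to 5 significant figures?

37.103

Checks: |HS| = 6.700 ✓; ∠(HS, SM) = 90.00° ✓; |SM| = 37.80 ✓; |LM| = 39.67 ✓.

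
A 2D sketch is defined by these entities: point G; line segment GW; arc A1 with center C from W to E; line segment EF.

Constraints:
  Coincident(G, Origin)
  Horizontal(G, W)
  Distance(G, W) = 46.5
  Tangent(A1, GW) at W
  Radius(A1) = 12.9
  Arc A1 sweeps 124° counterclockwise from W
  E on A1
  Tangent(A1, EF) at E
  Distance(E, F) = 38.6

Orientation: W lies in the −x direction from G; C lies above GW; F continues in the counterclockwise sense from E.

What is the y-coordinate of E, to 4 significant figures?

20.11

Tangency of A1 to GW means the radius CW is perpendicular to GW, so C = W + (0, 12.9) = (-46.50, 12.90). On A1, W sits at bearing -90° from C; a 124° counterclockwise sweep puts E at bearing 34°, so E = C + 12.9·(cos 34°, sin 34°) = (-35.81, 20.11). So E.y = 20.11.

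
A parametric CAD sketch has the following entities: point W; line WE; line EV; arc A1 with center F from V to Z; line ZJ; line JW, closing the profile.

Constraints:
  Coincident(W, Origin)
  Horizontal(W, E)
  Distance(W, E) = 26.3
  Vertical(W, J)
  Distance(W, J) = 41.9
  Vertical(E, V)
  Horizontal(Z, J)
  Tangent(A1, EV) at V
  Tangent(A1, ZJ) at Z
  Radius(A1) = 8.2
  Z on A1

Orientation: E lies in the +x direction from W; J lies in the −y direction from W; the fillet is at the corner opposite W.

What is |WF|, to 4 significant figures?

38.25

WJ is vertical with |WJ| = 41.9 and J on the −y side, so J = (0.000, -41.90). The virtual corner opposite W is at (26.30, -41.90). The tangent condition forces FV to be normal to EV and A1 meets ZJ tangentially, so FZ is at right angles to ZJ, with radius 8.2, so the center F sits 8.2 in from both sides at F = (18.10, -33.70). Then |WF| = |F − W| = 38.25.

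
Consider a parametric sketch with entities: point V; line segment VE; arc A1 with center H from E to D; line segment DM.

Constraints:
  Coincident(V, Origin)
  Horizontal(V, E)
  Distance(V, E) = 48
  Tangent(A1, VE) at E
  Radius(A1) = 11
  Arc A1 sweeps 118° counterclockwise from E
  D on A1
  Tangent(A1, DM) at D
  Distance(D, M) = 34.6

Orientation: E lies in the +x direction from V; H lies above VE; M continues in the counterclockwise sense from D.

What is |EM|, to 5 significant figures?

47.169

V is at the origin; VE is horizontal with |VE| = 48.0 and E on the +x side, so E = (48.000, 0.0000). A1 meets VE tangentially, so HE is at right angles to VE, so H = E + (0, 11) = (48.000, 11.000). On A1, E sits at bearing -90° from H; a 118° counterclockwise sweep puts D at bearing 28°, so D = H + 11.0·(cos 28°, sin 28°) = (57.712, 16.164). The tangent condition forces HD to be normal to DM, so DM runs along (−sin 28°, cos 28°); with |DM| = 34.6, M = (41.469, 46.714). Then |EM| = |M − E| = 47.169.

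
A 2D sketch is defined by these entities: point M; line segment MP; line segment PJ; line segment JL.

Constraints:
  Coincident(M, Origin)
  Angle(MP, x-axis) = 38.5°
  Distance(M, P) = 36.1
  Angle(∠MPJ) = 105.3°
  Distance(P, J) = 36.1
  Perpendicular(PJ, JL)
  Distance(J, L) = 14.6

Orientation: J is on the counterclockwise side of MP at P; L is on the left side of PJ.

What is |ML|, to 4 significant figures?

49.91

M is at the origin; MP runs at 38.5° with length 36.1, so P = 36.1·(cos 38.5°, sin 38.5°) = (28.25, 22.47). ∠MPJ = 105.3°, so PJ runs at 38.5° + (180° − 105.3°) = 113.2° from the x-axis; with |PJ| = 36.1, J = P + 36.1·(cos 113.2°, sin 113.2°) = (14.03, 55.65). PJ ⟂ JL; with |JL| = 14.6 on the left of PJ, L = J + 14.6·(-0.9191, -0.3939) = (0.6115, 49.90). Then |ML| = |L − M| = 49.91.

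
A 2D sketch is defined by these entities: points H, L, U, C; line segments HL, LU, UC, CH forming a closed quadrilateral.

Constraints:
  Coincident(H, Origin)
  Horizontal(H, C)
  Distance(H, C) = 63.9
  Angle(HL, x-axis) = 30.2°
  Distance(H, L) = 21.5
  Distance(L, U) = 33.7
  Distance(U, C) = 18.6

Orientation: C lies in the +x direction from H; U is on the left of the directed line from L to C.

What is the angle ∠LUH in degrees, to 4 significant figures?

9.364°

H is at the origin; H and C share the same y with |HC| = 63.9 and C in +x, so C = (63.9, 0). HL runs at 30.2° with |HL| = 21.5, so L = (18.58, 10.81). U is determined by |LU| = 33.7 and |UC| = 18.6 together: it lies at the intersection of circle(L, 33.7) and circle(C, 18.6). With |LC| = 46.59, the foot of the radical line on LC is 31.77 from L and the perpendicular offset is √(33.7² − 31.77²) = 11.24. Taking the left-of-LC solution: U = (52.09, 14.37).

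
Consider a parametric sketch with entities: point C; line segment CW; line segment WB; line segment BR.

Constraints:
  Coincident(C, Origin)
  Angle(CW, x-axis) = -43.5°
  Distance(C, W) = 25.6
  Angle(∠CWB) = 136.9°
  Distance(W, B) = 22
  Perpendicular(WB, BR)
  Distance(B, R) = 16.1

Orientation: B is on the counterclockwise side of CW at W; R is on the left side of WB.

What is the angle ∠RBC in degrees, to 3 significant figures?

66.7°

C is at the origin; CW runs at -43.5° with length 25.6, so W = 25.6·(cos -43.5°, sin -43.5°) = (18.6, -17.6). ∠CWB = 136.9°, so WB runs at -43.5° + (180° − 136.9°) = -0.400° from the x-axis; with |WB| = 22.0, B = W + 22.0·(cos -0.400°, sin -0.400°) = (40.6, -17.8). WB ⟂ BR; with |BR| = 16.1 on the left of WB, R = B + 16.1·(0.00698, 1.00) = (40.7, -1.68). Then cos ∠RBC = BR·BC / (|BR||BC|), giving 66.7°.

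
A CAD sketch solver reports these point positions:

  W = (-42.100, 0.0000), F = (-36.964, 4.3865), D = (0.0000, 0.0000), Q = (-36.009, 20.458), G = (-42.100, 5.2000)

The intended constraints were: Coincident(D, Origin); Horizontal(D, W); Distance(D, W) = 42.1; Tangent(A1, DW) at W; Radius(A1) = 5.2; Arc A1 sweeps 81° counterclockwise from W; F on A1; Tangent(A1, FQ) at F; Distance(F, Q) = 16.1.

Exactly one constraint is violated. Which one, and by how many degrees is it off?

Tangent(A1, FQ) at F — off by 5.60°.

D = (0.00, 0.00) ✓; D.y = 0.00, W.y = 0.00 ✓; |DW| = 42.10 ✓; ∠(GW, WD) = 90.00° ✓; |GW| = 5.200 ✓; bearing(G→F) − bearing(G→W) = 81.00° ✓; |GF| = 5.200 ✓; ∠(GF, FQ) = 84.40° ✗; |FQ| = 16.10 ✓.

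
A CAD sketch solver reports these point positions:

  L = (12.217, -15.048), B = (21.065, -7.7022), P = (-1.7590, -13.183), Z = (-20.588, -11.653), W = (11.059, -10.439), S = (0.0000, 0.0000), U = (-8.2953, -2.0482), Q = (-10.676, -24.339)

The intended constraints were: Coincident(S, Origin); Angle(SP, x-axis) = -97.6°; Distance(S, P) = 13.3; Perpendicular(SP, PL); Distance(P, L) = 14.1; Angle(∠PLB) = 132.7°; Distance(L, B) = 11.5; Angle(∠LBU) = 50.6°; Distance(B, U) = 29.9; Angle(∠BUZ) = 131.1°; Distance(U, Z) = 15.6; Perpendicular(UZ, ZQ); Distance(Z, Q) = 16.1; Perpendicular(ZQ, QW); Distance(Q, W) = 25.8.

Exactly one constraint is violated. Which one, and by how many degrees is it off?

Perpendicular(ZQ, QW) — off by 5.40°.

S = (0.00, 0.00) ✓; SP at -97.60° ✓; |SP| = 13.30 ✓; ∠(SP, PL) = 90.00° ✓; |PL| = 14.10 ✓; ∠PLB = 132.7° ✓; |LB| = 11.50 ✓; ∠LBU = 50.60° ✓; |BU| = 29.90 ✓; ∠BUZ = 131.1° ✓; |UZ| = 15.60 ✓; ∠(UZ, ZQ) = 90.00° ✓; |ZQ| = 16.10 ✓; ∠(ZQ, QW) = 84.60° ✗; |QW| = 25.80 ✓.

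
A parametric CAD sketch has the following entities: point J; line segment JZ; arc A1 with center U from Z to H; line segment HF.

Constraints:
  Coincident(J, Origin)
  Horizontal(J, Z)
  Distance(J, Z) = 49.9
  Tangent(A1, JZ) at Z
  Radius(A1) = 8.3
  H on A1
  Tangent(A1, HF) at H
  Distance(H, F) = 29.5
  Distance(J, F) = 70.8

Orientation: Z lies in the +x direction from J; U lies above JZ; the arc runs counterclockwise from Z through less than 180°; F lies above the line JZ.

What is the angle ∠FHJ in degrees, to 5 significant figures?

101.63°

Checks: J.y = 0.00, Z.y = 0.00 ✓; |UH| = 8.300 ✓; ∠(UH, HF) = 90.00° ✓; |HF| = 29.50 ✓; |JF| = 70.80 ✓.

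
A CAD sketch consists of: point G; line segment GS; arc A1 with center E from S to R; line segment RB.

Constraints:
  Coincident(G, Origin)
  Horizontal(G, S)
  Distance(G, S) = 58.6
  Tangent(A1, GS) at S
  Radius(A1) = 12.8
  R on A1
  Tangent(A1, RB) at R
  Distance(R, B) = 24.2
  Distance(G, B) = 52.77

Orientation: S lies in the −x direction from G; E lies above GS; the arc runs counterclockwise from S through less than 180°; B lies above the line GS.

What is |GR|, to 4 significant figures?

47.18

Checks: |ES| = 12.80 ✓; |ER| = 12.80 ✓; ∠(ER, RB) = 90.00° ✓; |RB| = 24.20 ✓; |GB| = 52.77 ✓.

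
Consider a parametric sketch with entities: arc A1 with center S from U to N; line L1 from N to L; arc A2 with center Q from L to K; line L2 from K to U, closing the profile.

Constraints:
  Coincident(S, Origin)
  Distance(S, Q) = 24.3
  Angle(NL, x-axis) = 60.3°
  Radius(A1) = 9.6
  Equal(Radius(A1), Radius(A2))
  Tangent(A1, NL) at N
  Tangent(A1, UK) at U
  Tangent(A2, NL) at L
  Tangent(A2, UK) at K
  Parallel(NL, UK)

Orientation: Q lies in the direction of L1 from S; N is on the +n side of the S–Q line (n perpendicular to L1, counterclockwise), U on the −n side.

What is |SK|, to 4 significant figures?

26.13

The slot axis is L1's direction at 60.3°, so u = (cos 60.3°, sin 60.3°) = (0.4955, 0.8686) and n = (−sin 60.3°, cos 60.3°) = (-0.8686, 0.4955). S is at the origin and Q lies 24.3 along u from S, so Q = 24.3·u = (12.04, 21.11). Tangency of A1 to both parallel lines with radius 9.6 puts N and U at S ± 9.6·n: N = (-8.339, 4.756), U = (8.339, -4.756). Equal radii place L and K the same way about Q: L = Q + 9.6·n = (3.701, 25.86), K = Q − 9.6·n = (20.38, 16.35). Then |SK| = |K − S| = 26.13.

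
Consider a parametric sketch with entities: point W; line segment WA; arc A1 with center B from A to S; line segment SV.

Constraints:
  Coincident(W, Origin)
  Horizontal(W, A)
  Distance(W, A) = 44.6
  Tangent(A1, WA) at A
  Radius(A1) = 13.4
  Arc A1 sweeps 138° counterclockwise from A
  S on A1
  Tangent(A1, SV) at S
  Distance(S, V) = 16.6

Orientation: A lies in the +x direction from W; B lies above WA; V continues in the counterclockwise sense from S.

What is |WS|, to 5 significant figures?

58.438

Since A1 is tangent to WA there, BA ⟂ WA, so B = A + (0, 13.4) = (44.600, 13.400). On A1, A sits at bearing -90° from B; a 138° counterclockwise sweep puts S at bearing 48°, so S = B + 13.4·(cos 48°, sin 48°) = (53.566, 23.358). Then |WS| = |S − W| = 58.438.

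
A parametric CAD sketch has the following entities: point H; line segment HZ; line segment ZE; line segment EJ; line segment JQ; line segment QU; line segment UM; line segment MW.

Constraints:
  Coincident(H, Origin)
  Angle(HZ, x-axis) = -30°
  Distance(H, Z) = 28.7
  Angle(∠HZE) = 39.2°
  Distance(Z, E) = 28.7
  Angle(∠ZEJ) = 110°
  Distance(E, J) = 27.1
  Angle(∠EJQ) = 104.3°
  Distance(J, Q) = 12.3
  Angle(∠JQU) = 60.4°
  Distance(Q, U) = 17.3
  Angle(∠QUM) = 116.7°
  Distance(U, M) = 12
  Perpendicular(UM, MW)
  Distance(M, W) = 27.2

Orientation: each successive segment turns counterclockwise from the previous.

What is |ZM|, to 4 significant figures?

37.70

∠JQU = 60.4° gives QU at 16.10° from the x-axis; with |QU| = 17.3, U = (1.316, 4.939). ∠QUM = 116.7° gives UM at 79.40° from the x-axis; with |UM| = 12.0, M = (3.524, 16.73). Then |ZM| = |M − Z| = 37.70.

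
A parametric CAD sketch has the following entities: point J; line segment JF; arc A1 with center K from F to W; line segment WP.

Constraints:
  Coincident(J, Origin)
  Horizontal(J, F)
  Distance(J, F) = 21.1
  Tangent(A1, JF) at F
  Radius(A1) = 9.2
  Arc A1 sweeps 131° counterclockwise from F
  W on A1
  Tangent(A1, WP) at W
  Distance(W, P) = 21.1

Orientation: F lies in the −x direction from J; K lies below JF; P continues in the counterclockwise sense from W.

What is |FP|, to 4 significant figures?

31.91

J is at the origin; J and F share the same y with |JF| = 21.1 and F on the −x side, so F = (-21.10, 0.000). Tangency of A1 to JF means the radius KF is perpendicular to JF, so K = F + (0, -9.2) = (-21.10, -9.200). On A1, F sits at bearing 90° from K; a 131° counterclockwise sweep puts W at bearing 221°, so W = K + 9.2·(cos 221°, sin 221°) = (-28.04, -15.24). Since A1 is tangent to WP there, KW ⟂ WP, so WP runs along (−sin 221°, cos 221°); with |WP| = 21.1, P = (-14.20, -31.16). Then |FP| = |P − F| = 31.91.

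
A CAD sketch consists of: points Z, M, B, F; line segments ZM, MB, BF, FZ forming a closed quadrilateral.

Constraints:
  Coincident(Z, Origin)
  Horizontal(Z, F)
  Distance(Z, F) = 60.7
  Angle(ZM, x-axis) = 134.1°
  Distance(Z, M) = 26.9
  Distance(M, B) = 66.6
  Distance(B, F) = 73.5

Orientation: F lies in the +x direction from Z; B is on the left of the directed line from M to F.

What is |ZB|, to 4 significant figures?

72.08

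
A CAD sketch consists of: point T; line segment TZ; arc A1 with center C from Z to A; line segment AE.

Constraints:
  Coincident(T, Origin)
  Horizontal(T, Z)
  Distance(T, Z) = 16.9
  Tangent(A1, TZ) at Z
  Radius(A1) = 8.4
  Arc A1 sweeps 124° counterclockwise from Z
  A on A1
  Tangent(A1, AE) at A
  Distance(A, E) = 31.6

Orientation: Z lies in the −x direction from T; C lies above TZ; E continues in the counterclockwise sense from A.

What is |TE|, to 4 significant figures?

48.02

T is at the origin; TZ is horizontal with |TZ| = 16.9 and Z on the −x side, so Z = (-16.90, 0.000). Since A1 is tangent to TZ there, CZ ⟂ TZ, so C = Z + (0, 8.4) = (-16.90, 8.400). On A1, Z sits at bearing -90° from C; a 124° counterclockwise sweep puts A at bearing 34°, so A = C + 8.4·(cos 34°, sin 34°) = (-9.936, 13.10). Since A1 is tangent to AE there, CA ⟂ AE, so AE runs along (−sin 34°, cos 34°); with |AE| = 31.6, E = (-27.61, 39.29). Then |TE| = |E − T| = 48.02.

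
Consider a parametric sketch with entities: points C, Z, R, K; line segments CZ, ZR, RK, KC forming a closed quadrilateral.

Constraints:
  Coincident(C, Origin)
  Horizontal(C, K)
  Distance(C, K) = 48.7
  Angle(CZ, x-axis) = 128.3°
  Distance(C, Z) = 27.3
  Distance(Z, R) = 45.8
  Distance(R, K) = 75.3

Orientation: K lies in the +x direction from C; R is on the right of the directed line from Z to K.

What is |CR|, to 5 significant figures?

33.023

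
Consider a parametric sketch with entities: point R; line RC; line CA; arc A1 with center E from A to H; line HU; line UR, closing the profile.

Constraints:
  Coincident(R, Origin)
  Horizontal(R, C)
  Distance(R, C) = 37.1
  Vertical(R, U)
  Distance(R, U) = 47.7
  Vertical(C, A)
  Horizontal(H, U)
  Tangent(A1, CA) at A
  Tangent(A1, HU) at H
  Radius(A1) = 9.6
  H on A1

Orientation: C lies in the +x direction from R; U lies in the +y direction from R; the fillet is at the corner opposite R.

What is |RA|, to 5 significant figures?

53.179

The virtual corner opposite R is at (37.100, 47.700). Since A1 is tangent to CA there, EA ⟂ CA and tangency of A1 to HU means the radius EH is perpendicular to HU, with radius 9.6, so the center E sits 9.6 in from both sides at E = (27.500, 38.100). That places the tangent points at A = (37.100, 38.100) on CA and H = (27.500, 47.700) on HU. Then |RA| = |A − R| = 53.179.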